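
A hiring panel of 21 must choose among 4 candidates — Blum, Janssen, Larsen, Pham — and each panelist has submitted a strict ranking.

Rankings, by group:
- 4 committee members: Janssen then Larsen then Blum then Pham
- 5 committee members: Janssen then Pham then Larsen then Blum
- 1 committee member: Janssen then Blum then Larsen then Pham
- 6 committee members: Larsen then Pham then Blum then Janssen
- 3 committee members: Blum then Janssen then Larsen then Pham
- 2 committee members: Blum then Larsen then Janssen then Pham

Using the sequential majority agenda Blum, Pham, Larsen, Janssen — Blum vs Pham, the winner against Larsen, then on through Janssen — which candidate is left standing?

Janssen

Round 1: Blum vs Pham — 10–11, Pham advances.
Round 2: Pham vs Larsen — 5–16, Larsen advances.
Round 3: Larsen vs Janssen — 8–13, Janssen advances.
Janssen survives the agenda.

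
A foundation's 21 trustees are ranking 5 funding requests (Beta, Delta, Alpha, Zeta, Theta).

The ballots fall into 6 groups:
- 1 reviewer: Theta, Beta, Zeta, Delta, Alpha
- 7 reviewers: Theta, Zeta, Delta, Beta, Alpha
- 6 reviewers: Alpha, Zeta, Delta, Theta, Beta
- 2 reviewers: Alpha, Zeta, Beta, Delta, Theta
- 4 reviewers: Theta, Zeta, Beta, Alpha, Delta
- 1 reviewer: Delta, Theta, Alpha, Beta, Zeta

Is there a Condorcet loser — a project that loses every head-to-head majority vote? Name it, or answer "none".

Pairwise majorities:
Beta vs Delta: Delta wins 14–7.
Beta vs Alpha: Beta wins 12–9.
Beta vs Zeta: Beta preferred on 1+1 = 2 ballots; Zeta wins 19–2.
Beta vs Theta: Theta, 19–2.
Delta vs Alpha: Delta is ranked higher on 1+7+1 = 9 ballots, Alpha on 12. Alpha wins 12–9.
Delta vs Zeta: Zeta wins 20–1.
Delta vs Theta: Delta preferred on 6+2+1 = 9 ballots; Theta wins 12–9.
Alpha vs Zeta: Alpha is ranked higher on 6+2+1 = 9 ballots, Zeta on 12. Zeta wins 12–9.
Alpha vs Theta: 8 to 13, Theta.
Zeta vs Theta: 6+2 = 8 for Zeta, 13 for Theta — Theta by 13–8.
Each project has at least one pairwise win (Beta beats Alpha; Delta beats Beta; Alpha beats Delta; Zeta beats Beta; Theta beats Beta) — no Condorcet loser.

none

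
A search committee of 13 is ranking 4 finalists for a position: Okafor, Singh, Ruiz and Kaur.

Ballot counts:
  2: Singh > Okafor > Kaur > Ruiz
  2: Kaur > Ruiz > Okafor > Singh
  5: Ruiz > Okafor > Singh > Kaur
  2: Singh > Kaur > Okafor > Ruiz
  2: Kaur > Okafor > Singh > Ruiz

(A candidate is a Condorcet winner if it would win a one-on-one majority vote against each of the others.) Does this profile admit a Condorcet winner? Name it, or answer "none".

none

Check each pair by majority over 13 ballots:
Okafor vs Singh: Okafor, 9–4.
Okafor vs Ruiz: Okafor preferred on 2+2+2 = 6 ballots; Ruiz wins 7–6.
Okafor vs Kaur: Okafor wins 7–6.
Singh–Ruiz: Ruiz 7–6.
Singh–Kaur: Singh 9–4.
Ruiz vs Kaur: Ruiz preferred on 5 ballots; Kaur wins 8–5.
No candidate is unbeaten: Okafor loses to Ruiz; Singh loses to Okafor; Ruiz loses to Kaur; Kaur loses to Okafor. In particular Okafor > Kaur > Ruiz > Okafor is a majority cycle — no Condorcet winner exists.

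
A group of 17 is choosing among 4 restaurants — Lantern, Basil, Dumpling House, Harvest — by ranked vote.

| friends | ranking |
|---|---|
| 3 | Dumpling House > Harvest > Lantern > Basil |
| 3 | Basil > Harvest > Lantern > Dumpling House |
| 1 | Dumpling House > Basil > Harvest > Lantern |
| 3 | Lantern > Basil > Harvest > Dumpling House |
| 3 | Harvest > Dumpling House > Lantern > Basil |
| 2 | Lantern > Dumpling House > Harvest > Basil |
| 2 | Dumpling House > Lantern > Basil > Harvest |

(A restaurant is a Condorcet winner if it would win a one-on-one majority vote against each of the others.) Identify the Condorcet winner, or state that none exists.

Head-to-head results (17 friends):
Lantern vs Basil: 13 to 4, Lantern.
Lantern vs Dumpling House: 8 to 9, Dumpling House.
Lantern–Harvest: Harvest 10–7.
Basil vs Dumpling House: 6 to 11, Dumpling House.
Basil–Harvest: Basil 9–8.
Dumpling House vs Harvest: Harvest wins 9–8.
Every restaurant loses at least once (Lantern loses to Dumpling House; Basil loses to Lantern; Dumpling House loses to Harvest; Harvest loses to Basil). The majority relation contains the cycle Lantern beats Basil beats Harvest beats Lantern, so there is no Condorcet winner.

none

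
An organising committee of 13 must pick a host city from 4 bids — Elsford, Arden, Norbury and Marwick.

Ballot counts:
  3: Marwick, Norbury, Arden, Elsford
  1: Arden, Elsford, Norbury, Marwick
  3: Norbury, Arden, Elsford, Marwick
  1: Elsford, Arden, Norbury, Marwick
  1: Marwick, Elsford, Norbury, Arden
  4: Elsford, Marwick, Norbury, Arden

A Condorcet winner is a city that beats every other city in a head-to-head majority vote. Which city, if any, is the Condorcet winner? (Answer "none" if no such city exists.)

Pairwise majorities:
Elsford vs Arden: Elsford is ranked higher on 1+1+4 = 6 ballots, Arden on 7. Arden wins 7–6.
Elsford vs Norbury: Elsford preferred on 1+1+1+4 = 7 ballots; Elsford wins 7–6.
Elsford vs Marwick: Elsford is ranked higher on 1+3+1+4 = 9 ballots, Marwick on 4. Elsford wins 9–4.
Arden vs Norbury: 1+1 = 2 for Arden, 11 for Norbury — Norbury by 11–2.
Arden vs Marwick: Arden preferred on 1+3+1 = 5 ballots; Marwick wins 8–5.
Norbury vs Marwick: Norbury preferred on 1+3+1 = 5 ballots; Marwick wins 8–5.
Every city loses at least once (Elsford loses to Arden; Arden loses to Norbury; Norbury loses to Elsford; Marwick loses to Elsford). The majority relation contains the cycle Elsford → Norbury → Arden → Elsford, so there is no Condorcet winner.

none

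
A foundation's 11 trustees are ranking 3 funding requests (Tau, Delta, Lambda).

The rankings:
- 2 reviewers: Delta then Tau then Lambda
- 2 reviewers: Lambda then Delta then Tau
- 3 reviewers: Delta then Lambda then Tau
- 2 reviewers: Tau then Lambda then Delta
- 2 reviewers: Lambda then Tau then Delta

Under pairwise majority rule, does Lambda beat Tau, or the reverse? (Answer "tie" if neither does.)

Ballots ranking Lambda above Tau: 2 + 3 + 2 = 7.
Ballots ranking Tau above Lambda: 11 − 7 = 4.
Lambda wins the head-to-head 7–4.

Lambda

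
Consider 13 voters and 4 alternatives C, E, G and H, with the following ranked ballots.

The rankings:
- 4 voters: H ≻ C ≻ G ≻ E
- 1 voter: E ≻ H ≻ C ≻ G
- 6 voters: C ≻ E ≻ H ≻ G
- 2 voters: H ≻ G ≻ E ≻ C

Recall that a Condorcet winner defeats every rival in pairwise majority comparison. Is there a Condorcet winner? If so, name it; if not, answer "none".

none

Check each pair by majority over 13 ballots:
C vs E: 4+6 = 10 for C, 3 for E — C by 10–3.
C vs G: 11 to 2, C.
C vs H: C is ranked higher on 6 ballots, H on 7. H wins 7–6.
E vs G: E wins 7–6.
E vs H: E preferred on 1+6 = 7 ballots; E wins 7–6.
G vs H: H, 13–0.
Each alternative drops at least one matchup (C loses to H; E loses to C; G loses to C; H loses to E); the cycle C > E > H > C rules out a Condorcet winner.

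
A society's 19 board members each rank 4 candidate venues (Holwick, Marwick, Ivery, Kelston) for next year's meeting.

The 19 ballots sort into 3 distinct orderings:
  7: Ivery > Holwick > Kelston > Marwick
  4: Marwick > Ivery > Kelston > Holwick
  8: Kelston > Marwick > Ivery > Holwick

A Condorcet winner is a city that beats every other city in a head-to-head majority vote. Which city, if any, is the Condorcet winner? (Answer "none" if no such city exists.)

Check each pair by majority over 19 ballots:
Holwick vs Marwick: 7 for Holwick, 12 for Marwick — Marwick by 12–7.
Holwick vs Ivery: Holwick preferred on 0 ballots; Ivery wins 19–0.
Holwick vs Kelston: Holwick is ranked higher on 7 ballots, Kelston on 12. Kelston wins 12–7.
Marwick vs Ivery: 12 to 7, Marwick.
Marwick vs Kelston: 4 for Marwick, 15 for Kelston — Kelston by 15–4.
Ivery vs Kelston: Ivery is ranked higher on 7+4 = 11 ballots, Kelston on 8. Ivery wins 11–8.
Every city loses at least once (Holwick loses to Marwick; Marwick loses to Kelston; Ivery loses to Marwick; Kelston loses to Ivery). The majority relation contains the cycle Marwick > Ivery > Kelston > Marwick, so there is no Condorcet winner.

none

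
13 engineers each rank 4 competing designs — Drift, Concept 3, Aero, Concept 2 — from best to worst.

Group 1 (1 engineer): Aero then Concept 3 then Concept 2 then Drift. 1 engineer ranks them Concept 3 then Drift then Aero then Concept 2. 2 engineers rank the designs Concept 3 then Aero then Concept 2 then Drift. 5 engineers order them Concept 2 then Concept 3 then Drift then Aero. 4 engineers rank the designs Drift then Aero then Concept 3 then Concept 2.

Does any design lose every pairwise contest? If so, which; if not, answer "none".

none

Pairwise majorities:
Drift vs Concept 3: 4 to 9, Concept 3.
Drift vs Aero: 1+5+4 = 10 for Drift, 3 for Aero — Drift by 10–3.
Drift vs Concept 2: Concept 2, 8–5.
Concept 3 vs Aero: Concept 3 wins 8–5.
Concept 3 vs Concept 2: 8 to 5, Concept 3.
Aero vs Concept 2: 8 to 5, Aero.
Every design wins at least one matchup (Drift beats Aero; Concept 3 beats Drift; Aero beats Concept 2; Concept 2 beats Drift), so there is no Condorcet loser.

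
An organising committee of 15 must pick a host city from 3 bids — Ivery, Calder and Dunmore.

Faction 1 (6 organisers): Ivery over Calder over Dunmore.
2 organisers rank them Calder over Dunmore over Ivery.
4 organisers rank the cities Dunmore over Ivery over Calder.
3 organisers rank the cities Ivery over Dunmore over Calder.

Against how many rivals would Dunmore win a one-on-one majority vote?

0

Dunmore against each rival (15 organisers):
Dunmore vs Ivery: Ivery wins 9–6.
Dunmore vs Calder: 7 to 8, Calder.
Dunmore beats no one; loses to Ivery, Calder — 0 pairwise wins.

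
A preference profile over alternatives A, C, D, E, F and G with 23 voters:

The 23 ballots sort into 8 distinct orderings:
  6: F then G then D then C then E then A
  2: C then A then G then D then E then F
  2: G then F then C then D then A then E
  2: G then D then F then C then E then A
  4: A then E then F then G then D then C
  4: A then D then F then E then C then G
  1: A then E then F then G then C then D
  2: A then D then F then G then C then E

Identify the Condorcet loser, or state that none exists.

Pairwise majorities:
A vs C: C, 12–11.
A vs D: A, 13–10.
A vs E: A wins 15–8.
A vs F: A is ranked higher on 2+4+4+1+2 = 13 ballots, F on 10. A wins 13–10.
A vs G: 13 to 10, A.
C vs D: C preferred on 2+2+1 = 5 ballots; D wins 18–5.
C vs E: C is ranked higher on 6+2+2+2+2 = 14 ballots, E on 9. C wins 14–9.
C vs F: F, 21–2.
C vs G: G, 17–6.
D vs E: 18 to 5, D.
D vs F: 2+2+4+2 = 10 for D, 13 for F — F by 13–10.
D vs G: G, 17–6.
E–F: F 16–7.
E vs G: G, 14–9.
F–G: F 17–6.
E loses to every other alternative — it is the Condorcet loser.

E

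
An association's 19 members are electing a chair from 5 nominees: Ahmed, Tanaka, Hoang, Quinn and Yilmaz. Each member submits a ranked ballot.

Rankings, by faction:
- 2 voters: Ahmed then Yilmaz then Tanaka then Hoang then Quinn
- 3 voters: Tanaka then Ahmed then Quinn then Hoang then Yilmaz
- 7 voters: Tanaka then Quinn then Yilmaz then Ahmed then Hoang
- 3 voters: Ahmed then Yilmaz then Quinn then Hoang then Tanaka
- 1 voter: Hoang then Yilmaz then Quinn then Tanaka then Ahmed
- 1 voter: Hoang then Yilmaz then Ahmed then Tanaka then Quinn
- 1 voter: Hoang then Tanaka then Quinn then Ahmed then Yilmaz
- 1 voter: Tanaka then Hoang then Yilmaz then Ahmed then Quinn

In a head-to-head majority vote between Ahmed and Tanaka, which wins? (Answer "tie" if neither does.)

Ballots ranking Ahmed above Tanaka: 2 + 3 + 1 = 6.
Ballots ranking Tanaka above Ahmed: 19 − 6 = 13.
Tanaka wins the head-to-head 13–6.

Tanaka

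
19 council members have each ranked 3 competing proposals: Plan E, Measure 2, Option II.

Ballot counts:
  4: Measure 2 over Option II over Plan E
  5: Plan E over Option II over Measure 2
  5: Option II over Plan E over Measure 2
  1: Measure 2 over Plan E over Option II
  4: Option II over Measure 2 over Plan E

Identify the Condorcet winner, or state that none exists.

Head-to-head results (19 council members):
Plan E vs Measure 2: Plan E, 10–9.
Plan E–Option II: Option II 13–6.
Measure 2 vs Option II: Option II wins 14–5.
Option II wins every pairwise contest, so Option II is the Condorcet winner.

Option II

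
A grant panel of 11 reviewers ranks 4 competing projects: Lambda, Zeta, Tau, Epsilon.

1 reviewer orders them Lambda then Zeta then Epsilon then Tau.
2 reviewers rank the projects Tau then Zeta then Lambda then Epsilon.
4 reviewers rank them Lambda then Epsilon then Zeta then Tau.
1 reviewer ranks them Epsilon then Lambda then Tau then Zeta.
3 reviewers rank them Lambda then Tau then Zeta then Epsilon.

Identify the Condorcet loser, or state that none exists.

Pairwise majorities:
Lambda vs Zeta: Lambda, 9–2.
Lambda–Tau: Lambda 9–2.
Lambda vs Epsilon: Lambda preferred on 1+2+4+3 = 10 ballots; Lambda wins 10–1.
Zeta vs Tau: Zeta is ranked higher on 1+4 = 5 ballots, Tau on 6. Tau wins 6–5.
Zeta vs Epsilon: Zeta, 6–5.
Tau vs Epsilon: 2+3 = 5 for Tau, 6 for Epsilon — Epsilon by 6–5.
Each project has at least one pairwise win (Lambda beats Zeta; Zeta beats Epsilon; Tau beats Zeta; Epsilon beats Tau) — no Condorcet loser.

none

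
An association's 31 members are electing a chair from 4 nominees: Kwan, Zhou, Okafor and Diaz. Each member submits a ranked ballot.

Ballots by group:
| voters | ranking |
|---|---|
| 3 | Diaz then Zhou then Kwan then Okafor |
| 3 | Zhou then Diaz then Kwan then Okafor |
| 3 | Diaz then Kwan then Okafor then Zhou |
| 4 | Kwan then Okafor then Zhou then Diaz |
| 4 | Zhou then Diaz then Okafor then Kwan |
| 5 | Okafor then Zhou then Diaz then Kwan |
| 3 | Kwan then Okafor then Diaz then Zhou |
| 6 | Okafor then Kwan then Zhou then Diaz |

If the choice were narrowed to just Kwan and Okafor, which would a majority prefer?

Kwan

Ballots ranking Kwan above Okafor: 3 + 3 + 3 + 4 + 3 = 16.
Ballots ranking Okafor above Kwan: 31 − 16 = 15.
Kwan wins the head-to-head 16–15.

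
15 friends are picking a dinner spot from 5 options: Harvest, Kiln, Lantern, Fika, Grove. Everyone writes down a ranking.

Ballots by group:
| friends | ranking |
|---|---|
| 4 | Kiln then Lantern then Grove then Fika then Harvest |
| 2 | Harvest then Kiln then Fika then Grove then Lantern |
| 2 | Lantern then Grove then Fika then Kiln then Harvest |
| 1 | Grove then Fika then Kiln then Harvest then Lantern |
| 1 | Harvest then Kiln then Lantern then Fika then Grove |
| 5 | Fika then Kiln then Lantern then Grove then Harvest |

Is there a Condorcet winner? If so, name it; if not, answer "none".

Check each pair by majority over 15 ballots:
Harvest vs Kiln: Harvest is ranked higher on 2+1 = 3 ballots, Kiln on 12. Kiln wins 12–3.
Harvest vs Lantern: 2+1+1 = 4 for Harvest, 11 for Lantern — Lantern by 11–4.
Harvest vs Fika: Harvest preferred on 2+1 = 3 ballots; Fika wins 12–3.
Harvest vs Grove: Harvest is ranked higher on 2+1 = 3 ballots, Grove on 12. Grove wins 12–3.
Kiln vs Lantern: Kiln preferred on 4+2+1+1+5 = 13 ballots; Kiln wins 13–2.
Kiln vs Fika: Kiln is ranked higher on 4+2+1 = 7 ballots, Fika on 8. Fika wins 8–7.
Kiln vs Grove: Kiln preferred on 4+2+1+5 = 12 ballots; Kiln wins 12–3.
Lantern vs Fika: Lantern is ranked higher on 4+2+1 = 7 ballots, Fika on 8. Fika wins 8–7.
Lantern vs Grove: Lantern is ranked higher on 4+2+1+5 = 12 ballots, Grove on 3. Lantern wins 12–3.
Fika vs Grove: Fika preferred on 2+1+5 = 8 ballots; Fika wins 8–7.
Fika beats each of Harvest, Kiln, Lantern, Grove — Fika is the Condorcet winner.

Fika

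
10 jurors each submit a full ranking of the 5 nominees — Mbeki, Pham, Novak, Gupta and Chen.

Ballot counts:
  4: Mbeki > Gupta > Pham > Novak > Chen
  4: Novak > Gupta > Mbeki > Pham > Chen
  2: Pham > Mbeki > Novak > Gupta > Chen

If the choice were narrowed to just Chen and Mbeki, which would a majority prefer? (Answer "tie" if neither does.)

No ballot ranks Chen above Mbeki: 0.
Ballots ranking Mbeki above Chen: 10 − 0 = 10.
Mbeki wins the head-to-head 10–0.

Mbeki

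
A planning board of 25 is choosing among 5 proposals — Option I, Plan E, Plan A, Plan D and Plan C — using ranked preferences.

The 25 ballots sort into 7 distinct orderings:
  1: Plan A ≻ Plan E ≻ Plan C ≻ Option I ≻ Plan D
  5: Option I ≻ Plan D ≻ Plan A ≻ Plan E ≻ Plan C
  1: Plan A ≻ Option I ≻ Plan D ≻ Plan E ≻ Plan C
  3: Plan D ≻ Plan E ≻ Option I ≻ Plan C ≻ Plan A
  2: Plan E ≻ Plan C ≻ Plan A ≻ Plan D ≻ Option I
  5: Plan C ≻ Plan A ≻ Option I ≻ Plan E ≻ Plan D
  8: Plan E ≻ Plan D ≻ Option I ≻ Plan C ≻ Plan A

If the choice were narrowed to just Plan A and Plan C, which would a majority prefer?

Ballots ranking Plan A above Plan C: 1 + 5 + 1 = 7.
Ballots ranking Plan C above Plan A: 25 − 7 = 18.
Plan C wins the head-to-head 18–7.

Plan C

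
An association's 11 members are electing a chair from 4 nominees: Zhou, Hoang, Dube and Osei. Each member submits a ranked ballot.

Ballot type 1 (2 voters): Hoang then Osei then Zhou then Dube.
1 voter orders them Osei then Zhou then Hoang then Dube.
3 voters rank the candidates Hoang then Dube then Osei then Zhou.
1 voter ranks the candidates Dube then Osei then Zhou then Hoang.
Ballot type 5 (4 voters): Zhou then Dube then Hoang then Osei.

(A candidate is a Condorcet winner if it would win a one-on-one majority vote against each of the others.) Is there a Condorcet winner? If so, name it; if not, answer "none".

Pairwise majorities:
Zhou vs Hoang: 6 to 5, Zhou.
Zhou vs Dube: Zhou is ranked higher on 2+1+4 = 7 ballots, Dube on 4. Zhou wins 7–4.
Zhou vs Osei: 4 to 7, Osei.
Hoang vs Dube: 6 to 5, Hoang.
Hoang vs Osei: 2+3+4 = 9 for Hoang, 2 for Osei — Hoang by 9–2.
Dube vs Osei: 3+1+4 = 8 for Dube, 3 for Osei — Dube by 8–3.
Each candidate drops at least one matchup (Zhou loses to Osei; Hoang loses to Zhou; Dube loses to Zhou; Osei loses to Hoang); the cycle Zhou > Hoang > Osei > Zhou rules out a Condorcet winner.

none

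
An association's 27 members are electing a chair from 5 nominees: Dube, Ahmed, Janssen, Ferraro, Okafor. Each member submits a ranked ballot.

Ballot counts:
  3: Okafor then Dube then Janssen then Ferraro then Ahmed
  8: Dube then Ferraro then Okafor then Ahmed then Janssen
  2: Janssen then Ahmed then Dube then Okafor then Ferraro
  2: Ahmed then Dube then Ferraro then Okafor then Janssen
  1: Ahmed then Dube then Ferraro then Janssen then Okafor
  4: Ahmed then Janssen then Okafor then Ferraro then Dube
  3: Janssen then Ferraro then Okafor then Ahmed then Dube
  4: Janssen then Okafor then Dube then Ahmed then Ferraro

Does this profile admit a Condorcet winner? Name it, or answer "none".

Pairwise majorities:
Dube vs Ahmed: Dube is ranked higher on 3+8+4 = 15 ballots, Ahmed on 12. Dube wins 15–12.
Dube vs Janssen: 3+8+2+1 = 14 for Dube, 13 for Janssen — Dube by 14–13.
Dube vs Ferraro: 3+8+2+2+1+4 = 20 for Dube, 7 for Ferraro — Dube by 20–7.
Dube vs Okafor: 13 to 14, Okafor.
Ahmed vs Janssen: Ahmed preferred on 8+2+1+4 = 15 ballots; Ahmed wins 15–12.
Ahmed vs Ferraro: 2+2+1+4+4 = 13 for Ahmed, 14 for Ferraro — Ferraro by 14–13.
Ahmed vs Okafor: Ahmed preferred on 2+2+1+4 = 9 ballots; Okafor wins 18–9.
Janssen vs Ferraro: Janssen is ranked higher on 3+2+4+3+4 = 16 ballots, Ferraro on 11. Janssen wins 16–11.
Janssen vs Okafor: Janssen preferred on 2+1+4+3+4 = 14 ballots; Janssen wins 14–13.
Ferraro vs Okafor: Ferraro is ranked higher on 8+2+1+3 = 14 ballots, Okafor on 13. Ferraro wins 14–13.
Each candidate drops at least one matchup (Dube loses to Okafor; Ahmed loses to Dube; Janssen loses to Dube; Ferraro loses to Dube; Okafor loses to Janssen); the cycle Dube beats Janssen beats Okafor beats Dube rules out a Condorcet winner.

none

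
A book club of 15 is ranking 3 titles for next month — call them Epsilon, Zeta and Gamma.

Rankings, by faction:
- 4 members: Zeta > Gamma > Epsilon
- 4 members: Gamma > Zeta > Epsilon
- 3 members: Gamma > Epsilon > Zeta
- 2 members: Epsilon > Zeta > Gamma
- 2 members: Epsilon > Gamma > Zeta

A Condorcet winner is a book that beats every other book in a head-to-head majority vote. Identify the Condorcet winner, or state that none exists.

Gamma

Head-to-head results (15 members):
Epsilon vs Zeta: Zeta wins 8–7.
Epsilon vs Gamma: Gamma, 11–4.
Zeta vs Gamma: Gamma wins 9–6.
Gamma defeats every rival head-to-head and is the Condorcet winner.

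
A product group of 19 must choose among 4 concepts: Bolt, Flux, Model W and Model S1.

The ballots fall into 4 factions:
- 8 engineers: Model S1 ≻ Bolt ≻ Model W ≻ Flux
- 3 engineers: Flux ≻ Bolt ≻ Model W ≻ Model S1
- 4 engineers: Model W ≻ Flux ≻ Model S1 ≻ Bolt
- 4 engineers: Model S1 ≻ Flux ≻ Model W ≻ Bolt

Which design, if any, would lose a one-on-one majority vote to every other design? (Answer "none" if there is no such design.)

none

Pairwise majorities:
Bolt vs Flux: Flux wins 11–8.
Bolt vs Model W: Bolt wins 11–8.
Bolt vs Model S1: 3 for Bolt, 16 for Model S1 — Model S1 by 16–3.
Flux vs Model W: 3+4 = 7 for Flux, 12 for Model W — Model W by 12–7.
Flux vs Model S1: Model S1 wins 12–7.
Model W vs Model S1: Model W is ranked higher on 3+4 = 7 ballots, Model S1 on 12. Model S1 wins 12–7.
Every design wins at least one matchup (Bolt beats Model W; Flux beats Bolt; Model W beats Flux; Model S1 beats Bolt), so there is no Condorcet loser.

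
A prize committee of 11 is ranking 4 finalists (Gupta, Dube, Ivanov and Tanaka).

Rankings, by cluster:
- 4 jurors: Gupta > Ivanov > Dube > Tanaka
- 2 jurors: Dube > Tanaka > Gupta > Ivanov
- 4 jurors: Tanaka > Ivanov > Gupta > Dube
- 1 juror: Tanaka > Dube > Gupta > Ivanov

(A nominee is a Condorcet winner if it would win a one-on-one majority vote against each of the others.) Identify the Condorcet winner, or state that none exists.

Check each pair by majority over 11 ballots:
Gupta–Dube: Gupta 8–3.
Gupta vs Ivanov: Gupta wins 7–4.
Gupta vs Tanaka: Tanaka wins 7–4.
Dube–Ivanov: Ivanov 8–3.
Dube vs Tanaka: Dube, 6–5.
Ivanov–Tanaka: Tanaka 7–4.
Every nominee loses at least once (Gupta loses to Tanaka; Dube loses to Gupta; Ivanov loses to Gupta; Tanaka loses to Dube). The majority relation contains the cycle Gupta beats Dube beats Tanaka beats Gupta, so there is no Condorcet winner.

none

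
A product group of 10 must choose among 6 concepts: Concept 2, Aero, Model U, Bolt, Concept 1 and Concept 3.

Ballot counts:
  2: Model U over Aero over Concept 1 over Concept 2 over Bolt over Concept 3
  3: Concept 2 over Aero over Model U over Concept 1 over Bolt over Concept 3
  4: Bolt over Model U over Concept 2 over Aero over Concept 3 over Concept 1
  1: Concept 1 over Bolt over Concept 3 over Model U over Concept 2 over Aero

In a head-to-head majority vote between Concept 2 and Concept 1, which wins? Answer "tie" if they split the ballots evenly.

Concept 2

Ballots ranking Concept 2 above Concept 1: 3 + 4 = 7.
Ballots ranking Concept 1 above Concept 2: 10 − 7 = 3.
Concept 2 wins the head-to-head 7–3.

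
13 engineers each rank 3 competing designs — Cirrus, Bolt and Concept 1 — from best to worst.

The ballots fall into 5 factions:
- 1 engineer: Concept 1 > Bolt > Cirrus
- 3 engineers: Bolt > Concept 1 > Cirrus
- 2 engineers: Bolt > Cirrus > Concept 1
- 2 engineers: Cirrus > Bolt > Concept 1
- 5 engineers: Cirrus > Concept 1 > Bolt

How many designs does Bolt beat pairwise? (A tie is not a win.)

1

Bolt against each rival (13 engineers):
Bolt vs Cirrus: Bolt is ranked higher on 1+3+2 = 6 ballots, Cirrus on 7. Cirrus wins 7–6.
Bolt vs Concept 1: Bolt, 7–6.
Bolt beats Concept 1; loses to Cirrus — 1 pairwise win.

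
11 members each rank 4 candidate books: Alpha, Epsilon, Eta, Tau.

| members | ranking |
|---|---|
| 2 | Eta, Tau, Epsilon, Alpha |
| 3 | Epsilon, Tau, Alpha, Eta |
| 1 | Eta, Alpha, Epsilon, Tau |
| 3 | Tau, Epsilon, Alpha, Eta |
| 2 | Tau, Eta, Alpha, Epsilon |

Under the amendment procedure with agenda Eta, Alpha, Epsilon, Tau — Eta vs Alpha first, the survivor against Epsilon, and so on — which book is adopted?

Round 1: Eta vs Alpha — 5–6, Alpha advances.
Round 2: Alpha vs Epsilon — 3–8, Epsilon advances.
Round 3: Epsilon vs Tau — 4–7, Tau advances.
Tau survives the agenda.

Tau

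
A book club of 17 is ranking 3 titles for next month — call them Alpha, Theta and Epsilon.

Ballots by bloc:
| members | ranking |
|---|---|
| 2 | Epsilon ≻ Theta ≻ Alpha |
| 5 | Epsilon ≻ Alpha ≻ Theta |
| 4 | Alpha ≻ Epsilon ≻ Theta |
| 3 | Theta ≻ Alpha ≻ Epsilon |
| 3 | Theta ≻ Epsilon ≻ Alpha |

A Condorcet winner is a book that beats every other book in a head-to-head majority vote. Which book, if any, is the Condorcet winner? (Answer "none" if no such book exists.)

Head-to-head results (17 members):
Alpha vs Theta: Alpha wins 9–8.
Alpha–Epsilon: Epsilon 10–7.
Theta vs Epsilon: Epsilon, 11–6.
Only Epsilon has no losses; Epsilon is the Condorcet winner.

Epsilon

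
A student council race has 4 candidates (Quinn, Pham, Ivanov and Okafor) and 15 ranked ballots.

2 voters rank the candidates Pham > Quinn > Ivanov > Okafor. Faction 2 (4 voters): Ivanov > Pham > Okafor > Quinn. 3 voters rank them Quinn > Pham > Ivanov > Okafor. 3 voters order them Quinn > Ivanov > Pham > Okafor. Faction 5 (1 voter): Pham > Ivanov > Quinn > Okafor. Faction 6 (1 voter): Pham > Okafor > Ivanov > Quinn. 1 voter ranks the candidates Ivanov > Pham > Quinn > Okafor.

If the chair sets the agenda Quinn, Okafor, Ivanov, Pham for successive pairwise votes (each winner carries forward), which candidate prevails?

Pham

Round 1: Quinn vs Okafor — 10–5, Quinn advances.
Round 2: Quinn vs Ivanov — 8–7, Quinn advances.
Round 3: Quinn vs Pham — 6–9, Pham advances.
The agenda winner is Pham.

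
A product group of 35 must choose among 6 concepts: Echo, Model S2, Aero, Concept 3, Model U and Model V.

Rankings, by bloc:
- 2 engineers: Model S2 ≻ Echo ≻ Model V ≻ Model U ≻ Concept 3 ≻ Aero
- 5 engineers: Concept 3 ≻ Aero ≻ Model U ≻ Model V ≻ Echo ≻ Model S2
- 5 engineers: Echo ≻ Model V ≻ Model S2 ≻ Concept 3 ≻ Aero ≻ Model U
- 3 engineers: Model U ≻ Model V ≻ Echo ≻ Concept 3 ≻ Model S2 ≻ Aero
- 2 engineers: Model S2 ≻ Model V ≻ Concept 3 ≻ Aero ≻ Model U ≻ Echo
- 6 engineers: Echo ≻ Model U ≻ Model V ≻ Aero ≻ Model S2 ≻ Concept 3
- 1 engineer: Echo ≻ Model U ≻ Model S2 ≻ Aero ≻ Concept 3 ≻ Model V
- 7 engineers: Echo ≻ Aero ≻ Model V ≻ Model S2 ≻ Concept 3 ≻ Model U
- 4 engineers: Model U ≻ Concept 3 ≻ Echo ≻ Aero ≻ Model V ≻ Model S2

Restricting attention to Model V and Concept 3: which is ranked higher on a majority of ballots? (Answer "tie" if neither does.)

Model V

Ballots ranking Model V above Concept 3: 2 + 5 + 3 + 2 + 6 + 7 = 25.
Ballots ranking Concept 3 above Model V: 35 − 25 = 10.
Model V wins the head-to-head 25–10.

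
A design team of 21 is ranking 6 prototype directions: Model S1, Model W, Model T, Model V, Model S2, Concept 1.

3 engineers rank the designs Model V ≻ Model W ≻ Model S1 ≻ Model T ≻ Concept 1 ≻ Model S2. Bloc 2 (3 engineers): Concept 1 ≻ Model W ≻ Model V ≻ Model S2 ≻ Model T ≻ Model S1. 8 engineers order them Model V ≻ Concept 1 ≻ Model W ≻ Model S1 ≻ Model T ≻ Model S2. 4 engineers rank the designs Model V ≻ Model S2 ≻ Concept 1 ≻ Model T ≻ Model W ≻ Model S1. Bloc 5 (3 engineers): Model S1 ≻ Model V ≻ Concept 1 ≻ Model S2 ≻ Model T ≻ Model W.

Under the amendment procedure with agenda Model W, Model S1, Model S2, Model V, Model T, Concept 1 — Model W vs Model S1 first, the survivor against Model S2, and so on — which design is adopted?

Model V

Round 1: Model W vs Model S1 — 18–3, Model W advances.
Round 2: Model W vs Model S2 — 14–7, Model W advances.
Round 3: Model W vs Model V — 3–18, Model V advances.
Round 4: Model V vs Model T — 21–0, Model V advances.
Round 5: Model V vs Concept 1 — 18–3, Model V advances.
The agenda winner is Model V.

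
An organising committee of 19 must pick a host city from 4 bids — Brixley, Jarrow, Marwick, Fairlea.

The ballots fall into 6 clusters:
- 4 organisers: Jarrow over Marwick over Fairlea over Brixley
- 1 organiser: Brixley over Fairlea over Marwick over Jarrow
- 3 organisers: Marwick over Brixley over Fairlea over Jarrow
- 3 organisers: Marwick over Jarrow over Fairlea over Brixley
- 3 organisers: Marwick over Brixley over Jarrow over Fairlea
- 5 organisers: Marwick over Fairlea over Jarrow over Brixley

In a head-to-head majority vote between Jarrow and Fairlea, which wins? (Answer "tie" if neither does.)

Jarrow

Ballots ranking Jarrow above Fairlea: 4 + 3 + 3 = 10.
Ballots ranking Fairlea above Jarrow: 19 − 10 = 9.
Jarrow wins the head-to-head 10–9.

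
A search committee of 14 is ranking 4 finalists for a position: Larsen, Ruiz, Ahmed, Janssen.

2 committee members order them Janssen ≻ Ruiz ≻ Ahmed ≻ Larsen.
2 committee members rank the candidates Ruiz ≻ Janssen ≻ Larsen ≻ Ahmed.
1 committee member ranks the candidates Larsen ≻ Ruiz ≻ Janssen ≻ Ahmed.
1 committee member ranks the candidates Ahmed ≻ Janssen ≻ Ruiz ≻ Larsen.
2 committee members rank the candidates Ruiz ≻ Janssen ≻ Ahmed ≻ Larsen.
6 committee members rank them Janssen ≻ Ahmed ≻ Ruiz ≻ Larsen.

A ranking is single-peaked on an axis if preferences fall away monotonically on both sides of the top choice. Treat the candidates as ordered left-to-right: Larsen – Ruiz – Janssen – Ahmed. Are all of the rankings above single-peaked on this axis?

yes

Axis positions: Larsen=1, Ruiz=2, Janssen=3, Ahmed=4.
Cluster 1 (peak Janssen at position 3): ranking walks positions 3-2-4-1, expanding outward from the peak — single-peaked.
Cluster 2 (peak Ruiz at position 2): ranking walks positions 2-3-1-4, expanding outward from the peak — single-peaked.
Cluster 3 (peak Larsen at position 1): ranking walks positions 1-2-3-4, expanding outward from the peak — single-peaked.
Cluster 4 (peak Ahmed at position 4): ranking walks positions 4-3-2-1, expanding outward from the peak — single-peaked.
Cluster 5 (peak Ruiz at position 2): ranking walks positions 2-3-4-1, expanding outward from the peak — single-peaked.
Cluster 6 (peak Janssen at position 3): ranking walks positions 3-4-2-1, expanding outward from the peak — single-peaked.
Every ranking is single-peaked on this axis.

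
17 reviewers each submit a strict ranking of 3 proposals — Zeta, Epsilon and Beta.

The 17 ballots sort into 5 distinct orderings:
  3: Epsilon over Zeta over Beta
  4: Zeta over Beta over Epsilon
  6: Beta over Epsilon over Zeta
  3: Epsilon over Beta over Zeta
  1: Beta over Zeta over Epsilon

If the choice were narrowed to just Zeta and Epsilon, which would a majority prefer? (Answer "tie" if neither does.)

Ballots ranking Zeta above Epsilon: 4 + 1 = 5.
Ballots ranking Epsilon above Zeta: 17 − 5 = 12.
Epsilon wins the head-to-head 12–5.

Epsilon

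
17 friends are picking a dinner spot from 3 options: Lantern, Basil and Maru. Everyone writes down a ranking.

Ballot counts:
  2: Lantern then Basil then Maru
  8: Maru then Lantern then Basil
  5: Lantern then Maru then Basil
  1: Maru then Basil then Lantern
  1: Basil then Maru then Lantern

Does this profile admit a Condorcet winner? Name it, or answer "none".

Head-to-head results (17 friends):
Lantern vs Basil: Lantern wins 15–2.
Lantern–Maru: Maru 10–7.
Basil vs Maru: Maru wins 14–3.
Maru defeats every rival head-to-head and is the Condorcet winner.

Maru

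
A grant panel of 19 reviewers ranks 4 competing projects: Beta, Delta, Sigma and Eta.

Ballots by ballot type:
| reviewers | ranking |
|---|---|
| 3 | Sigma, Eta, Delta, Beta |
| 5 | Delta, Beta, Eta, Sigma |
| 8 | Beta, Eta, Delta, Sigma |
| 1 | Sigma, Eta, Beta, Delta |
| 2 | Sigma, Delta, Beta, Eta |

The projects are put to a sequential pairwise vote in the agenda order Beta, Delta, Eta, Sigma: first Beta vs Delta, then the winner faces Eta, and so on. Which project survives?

Round 1: Beta vs Delta — 9–10, Delta advances.
Round 2: Delta vs Eta — 7–12, Eta advances.
Round 3: Eta vs Sigma — 13–6, Eta advances.
The agenda winner is Eta.

Eta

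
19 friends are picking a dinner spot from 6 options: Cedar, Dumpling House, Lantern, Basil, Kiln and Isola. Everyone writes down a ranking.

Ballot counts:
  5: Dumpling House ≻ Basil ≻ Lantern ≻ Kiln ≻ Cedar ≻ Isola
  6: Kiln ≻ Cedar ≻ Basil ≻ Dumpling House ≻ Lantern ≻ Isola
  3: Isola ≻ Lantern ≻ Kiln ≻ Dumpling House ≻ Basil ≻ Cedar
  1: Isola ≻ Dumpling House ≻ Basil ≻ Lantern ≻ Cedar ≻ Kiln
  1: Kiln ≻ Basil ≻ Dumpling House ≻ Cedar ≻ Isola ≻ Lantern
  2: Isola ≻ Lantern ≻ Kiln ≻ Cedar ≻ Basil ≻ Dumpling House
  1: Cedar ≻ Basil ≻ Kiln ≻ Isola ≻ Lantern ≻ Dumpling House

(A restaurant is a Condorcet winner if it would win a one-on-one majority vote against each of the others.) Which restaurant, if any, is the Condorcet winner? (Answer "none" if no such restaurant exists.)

none

Head-to-head results (19 friends):
Cedar vs Dumpling House: 9 to 10, Dumpling House.
Cedar vs Lantern: Cedar preferred on 6+1+1 = 8 ballots; Lantern wins 11–8.
Cedar vs Basil: Basil wins 10–9.
Cedar vs Kiln: 2 to 17, Kiln.
Cedar vs Isola: Cedar is ranked higher on 5+6+1+1 = 13 ballots, Isola on 6. Cedar wins 13–6.
Dumpling House vs Lantern: 5+6+1+1 = 13 for Dumpling House, 6 for Lantern — Dumpling House by 13–6.
Dumpling House vs Basil: Basil wins 10–9.
Dumpling House vs Kiln: 6 to 13, Kiln.
Dumpling House vs Isola: 12 to 7, Dumpling House.
Lantern–Basil: Basil 14–5.
Lantern vs Kiln: Lantern is ranked higher on 5+3+1+2 = 11 ballots, Kiln on 8. Lantern wins 11–8.
Lantern vs Isola: Lantern preferred on 5+6 = 11 ballots; Lantern wins 11–8.
Basil vs Kiln: 7 to 12, Kiln.
Basil vs Isola: 5+6+1+1 = 13 for Basil, 6 for Isola — Basil by 13–6.
Kiln vs Isola: Kiln wins 13–6.
Each restaurant drops at least one matchup (Cedar loses to Dumpling House; Dumpling House loses to Basil; Lantern loses to Dumpling House; Basil loses to Kiln; Kiln loses to Lantern; Isola loses to Cedar); the cycle Dumpling House beats Lantern beats Kiln beats Dumpling House rules out a Condorcet winner.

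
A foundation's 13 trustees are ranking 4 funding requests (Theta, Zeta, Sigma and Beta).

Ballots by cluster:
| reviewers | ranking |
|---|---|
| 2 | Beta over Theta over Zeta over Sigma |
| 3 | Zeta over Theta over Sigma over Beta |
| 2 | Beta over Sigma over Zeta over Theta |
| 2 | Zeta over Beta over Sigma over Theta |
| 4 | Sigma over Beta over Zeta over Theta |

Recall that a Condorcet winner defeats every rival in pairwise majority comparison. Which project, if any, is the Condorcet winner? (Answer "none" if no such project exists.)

none

Check each pair by majority over 13 ballots:
Theta vs Zeta: 2 for Theta, 11 for Zeta — Zeta by 11–2.
Theta vs Sigma: Sigma wins 8–5.
Theta–Beta: Beta 10–3.
Zeta vs Sigma: Zeta preferred on 2+3+2 = 7 ballots; Zeta wins 7–6.
Zeta vs Beta: 5 to 8, Beta.
Sigma vs Beta: Sigma wins 7–6.
Every project loses at least once (Theta loses to Zeta; Zeta loses to Beta; Sigma loses to Zeta; Beta loses to Sigma). The majority relation contains the cycle Zeta beats Sigma beats Beta beats Zeta, so there is no Condorcet winner.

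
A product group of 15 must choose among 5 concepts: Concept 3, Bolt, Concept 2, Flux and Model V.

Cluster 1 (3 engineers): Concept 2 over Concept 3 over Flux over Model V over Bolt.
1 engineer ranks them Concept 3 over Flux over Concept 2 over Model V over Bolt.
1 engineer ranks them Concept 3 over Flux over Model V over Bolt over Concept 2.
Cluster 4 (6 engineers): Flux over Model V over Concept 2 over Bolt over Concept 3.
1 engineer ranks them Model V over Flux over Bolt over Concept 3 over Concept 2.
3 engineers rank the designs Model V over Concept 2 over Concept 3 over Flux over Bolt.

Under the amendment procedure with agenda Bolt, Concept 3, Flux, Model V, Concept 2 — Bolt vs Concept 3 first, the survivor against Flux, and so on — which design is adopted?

Model V

Round 1: Bolt vs Concept 3 — 7–8, Concept 3 advances.
Round 2: Concept 3 vs Flux — 8–7, Concept 3 advances.
Round 3: Concept 3 vs Model V — 5–10, Model V advances.
Round 4: Model V vs Concept 2 — 11–4, Model V advances.
The agenda winner is Model V.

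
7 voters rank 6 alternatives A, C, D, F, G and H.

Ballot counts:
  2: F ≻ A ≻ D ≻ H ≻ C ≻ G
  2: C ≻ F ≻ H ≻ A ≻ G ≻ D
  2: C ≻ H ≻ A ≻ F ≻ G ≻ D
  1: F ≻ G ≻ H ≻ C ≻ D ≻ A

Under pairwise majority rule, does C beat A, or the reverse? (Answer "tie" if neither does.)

C

Ballots ranking C above A: 2 + 2 + 1 = 5.
Ballots ranking A above C: 7 − 5 = 2.
C wins the head-to-head 5–2.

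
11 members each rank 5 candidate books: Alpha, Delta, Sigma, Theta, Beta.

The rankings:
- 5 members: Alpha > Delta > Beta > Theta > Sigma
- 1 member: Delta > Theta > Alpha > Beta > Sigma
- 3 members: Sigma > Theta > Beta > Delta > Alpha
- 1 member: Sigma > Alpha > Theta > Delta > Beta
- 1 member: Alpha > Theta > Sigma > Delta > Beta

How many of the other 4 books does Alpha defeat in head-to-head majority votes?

Alpha against each rival (11 members):
Alpha–Delta: Alpha 7–4.
Alpha vs Sigma: Alpha, 7–4.
Alpha vs Theta: Alpha wins 7–4.
Alpha vs Beta: Alpha preferred on 5+1+1+1 = 8 ballots; Alpha wins 8–3.
Alpha beats Delta, Sigma, Theta, Beta — 4 pairwise wins.

4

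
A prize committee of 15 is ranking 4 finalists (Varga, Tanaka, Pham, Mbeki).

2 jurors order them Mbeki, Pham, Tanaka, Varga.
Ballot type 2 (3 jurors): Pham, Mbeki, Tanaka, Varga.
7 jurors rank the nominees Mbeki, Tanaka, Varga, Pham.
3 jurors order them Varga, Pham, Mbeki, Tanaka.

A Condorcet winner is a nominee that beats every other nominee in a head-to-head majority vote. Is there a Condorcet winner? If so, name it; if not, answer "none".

Check each pair by majority over 15 ballots:
Varga vs Tanaka: 3 to 12, Tanaka.
Varga vs Pham: Varga preferred on 7+3 = 10 ballots; Varga wins 10–5.
Varga vs Mbeki: 3 for Varga, 12 for Mbeki — Mbeki by 12–3.
Tanaka vs Pham: Tanaka is ranked higher on 7 ballots, Pham on 8. Pham wins 8–7.
Tanaka vs Mbeki: 0 for Tanaka, 15 for Mbeki — Mbeki by 15–0.
Pham vs Mbeki: Pham preferred on 3+3 = 6 ballots; Mbeki wins 9–6.
Mbeki wins every pairwise contest, so Mbeki is the Condorcet winner.

Mbeki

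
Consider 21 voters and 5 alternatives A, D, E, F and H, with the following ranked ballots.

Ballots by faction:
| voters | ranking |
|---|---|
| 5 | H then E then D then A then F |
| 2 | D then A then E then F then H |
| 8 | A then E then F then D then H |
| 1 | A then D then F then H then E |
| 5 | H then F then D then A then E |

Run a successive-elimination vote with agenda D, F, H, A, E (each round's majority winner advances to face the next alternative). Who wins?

Round 1: D vs F — 8–13, F advances.
Round 2: F vs H — 11–10, F advances.
Round 3: F vs A — 5–16, A advances.
Round 4: A vs E — 16–5, A advances.
A survives the agenda.

A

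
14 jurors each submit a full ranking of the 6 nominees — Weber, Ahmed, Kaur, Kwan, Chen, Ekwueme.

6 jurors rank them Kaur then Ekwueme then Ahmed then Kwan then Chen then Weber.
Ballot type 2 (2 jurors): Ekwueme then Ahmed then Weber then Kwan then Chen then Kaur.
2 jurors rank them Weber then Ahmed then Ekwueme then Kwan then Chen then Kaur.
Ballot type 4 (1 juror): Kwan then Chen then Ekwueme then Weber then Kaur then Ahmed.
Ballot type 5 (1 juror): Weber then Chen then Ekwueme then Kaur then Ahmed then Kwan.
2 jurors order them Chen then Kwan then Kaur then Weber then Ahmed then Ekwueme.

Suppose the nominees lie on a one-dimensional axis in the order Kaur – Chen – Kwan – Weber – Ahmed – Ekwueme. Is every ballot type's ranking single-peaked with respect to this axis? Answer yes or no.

no

Axis positions: Kaur=1, Chen=2, Kwan=3, Weber=4, Ahmed=5, Ekwueme=6.
Ballot type 1: ranking walks positions 1-6-5-3-2-4; Ekwueme is ranked above Chen even though Chen lies between Ekwueme and the peak Kaur on the axis — preferences dip and rise again. Not single-peaked.
Ballot type 2 (peak Ekwueme at position 6): ranking walks positions 6-5-4-3-2-1, expanding outward from the peak — single-peaked.
Ballot type 3 (peak Weber at position 4): ranking walks positions 4-5-6-3-2-1, expanding outward from the peak — single-peaked.
Ballot type 4: ranking walks positions 3-2-6-4-1-5; Ekwueme is ranked above Weber even though Weber lies between Ekwueme and the peak Kwan on the axis — preferences dip and rise again. Not single-peaked.
Ballot type 5: ranking walks positions 4-2-6-1-5-3; Chen is ranked above Kwan even though Kwan lies between Chen and the peak Weber on the axis — preferences dip and rise again. Not single-peaked.
Ballot type 6 (peak Chen at position 2): ranking walks positions 2-3-1-4-5-6, expanding outward from the peak — single-peaked.
Ballot type 1 violates single-peakedness, so the profile is not single-peaked on this axis.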